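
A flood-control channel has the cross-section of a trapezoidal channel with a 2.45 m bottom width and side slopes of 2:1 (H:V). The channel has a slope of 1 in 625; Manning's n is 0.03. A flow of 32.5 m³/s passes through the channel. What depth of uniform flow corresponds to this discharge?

Manning's equation rearranged: A R^(2/3) = nQ / (1·√S) = 0.03 × 32.5 / (√0.0016) = 24.38.
Trying y = 2.23 m: A R^(2/3) = 17.79 — low.
Trying y = 2.57 m: A R^(2/3) = 24.4 — ≈ 24.38.

y_n = 2.57 m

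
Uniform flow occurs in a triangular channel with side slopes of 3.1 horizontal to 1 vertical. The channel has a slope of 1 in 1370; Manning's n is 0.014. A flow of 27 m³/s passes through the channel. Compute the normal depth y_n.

Manning's equation rearranged: A R^(2/3) = nQ / (1·√S) = 0.014 × 27 / (√0.0007299) = 13.99.
Trying y = 1.68 m: A R^(2/3) = 7.536 — too small.
Trying y = 2.58 m: A R^(2/3) = 23.66 — too large.
Trying y = 2.12 m: A R^(2/3) = 14.01 — ≈ 13.99.

y_n = 2.12 m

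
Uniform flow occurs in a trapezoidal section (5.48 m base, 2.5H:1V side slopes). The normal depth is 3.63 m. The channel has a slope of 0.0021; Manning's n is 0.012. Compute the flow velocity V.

With bottom width b = 5.48 m and side slope z = 2.5: A = (b + zy)y = (5.48 + 2.5×3.63)×3.63 = 52.83 m²; P = b + 2y√(1+z²) = 5.48 + 2×3.63×2.693 = 25.03 m.
Hydraulic radius R = A/P = 52.83/25.03 = 2.111 m.
From Manning's equation, V = (1/n) R^(2/3) S^(1/2) = (1/0.012) × 2.111^(2/3) × 0.0021^(1/2) = 6.28 m/s.

V = 6.28 m/s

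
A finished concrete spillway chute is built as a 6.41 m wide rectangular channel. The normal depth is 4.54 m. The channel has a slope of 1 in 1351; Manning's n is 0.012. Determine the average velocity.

V = 3.45 m/s

Flow area A = b·y = 6.41 × 4.54 = 29.1 m². Wetted perimeter P = b + 2y = 6.41 + 2×4.54 = 15.49 m.
Hydraulic radius R = A/P = 29.1/15.49 = 1.879 m.
From Manning's equation, V = (1/n) R^(2/3) S^(1/2) = (1/0.012) × 1.879^(2/3) × 0.0007402^(1/2) = 3.45 m/s.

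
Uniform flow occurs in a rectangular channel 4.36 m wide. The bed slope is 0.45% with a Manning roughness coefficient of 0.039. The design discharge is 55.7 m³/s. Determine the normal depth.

Manning's equation rearranged: A R^(2/3) = nQ / (1·√S) = 0.039 × 55.7 / (√0.0045) = 32.38.
Trying y = 4.27 m: A R^(2/3) = 23.78 — low.
Trying y = 5.97 m: A R^(2/3) = 35.56 — high.
Trying y = 5.52 m: A R^(2/3) = 32.41 — close enough.

y_n = 5.52 m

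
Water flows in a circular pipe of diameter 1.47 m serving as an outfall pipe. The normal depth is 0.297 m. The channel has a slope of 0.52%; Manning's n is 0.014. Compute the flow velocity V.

V = 1.64 m/s

For a circular section of diameter D = 1.47 m at depth y = 0.297 m, the central angle is θ = 2 arccos(1 − 2y/D) = 1.865 rad. Then A = (D²/8)(θ − sin θ) = 0.2452 m² and P = Dθ/2 = 1.371 m.
Hydraulic radius R = A/P = 0.2452/1.371 = 0.1789 m.
From Manning's equation, V = (1/n) R^(2/3) S^(1/2) = (1/0.014) × 0.1789^(2/3) × 0.0052^(1/2) = 1.64 m/s.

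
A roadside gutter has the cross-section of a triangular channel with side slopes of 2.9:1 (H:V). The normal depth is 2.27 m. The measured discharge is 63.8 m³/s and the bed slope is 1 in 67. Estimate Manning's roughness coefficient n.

For a triangular section with side slope z = 2.9: A = zy² = 2.9×2.27² = 14.94 m²; P = 2y√(1+z²) = 2×2.27×3.068 = 13.93 m.
Hydraulic radius R = A/P = 14.94/13.93 = 1.073 m.
Rearranging Manning's equation: n = (1/Q) A R^(2/3) S^(1/2) = (1/63.8) × 14.94 × 1.073^(2/3) × √0.01493 = 0.03.

n = 0.03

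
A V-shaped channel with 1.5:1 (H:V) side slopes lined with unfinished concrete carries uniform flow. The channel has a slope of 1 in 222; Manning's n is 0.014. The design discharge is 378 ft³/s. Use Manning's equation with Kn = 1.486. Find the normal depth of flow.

Manning's equation rearranged: A R^(2/3) = nQ / (1.486·√S) = 0.014 × 378 / (1.486 × √0.004505) = 53.06.
Try y = 3.34 ft: A R^(2/3) = 20.84 — low.
Try y = 5.85 ft: A R^(2/3) = 92.88 — high.
Try y = 4.74 ft: A R^(2/3) = 53 — ≈ 53.06.

y_n = 4.74 ft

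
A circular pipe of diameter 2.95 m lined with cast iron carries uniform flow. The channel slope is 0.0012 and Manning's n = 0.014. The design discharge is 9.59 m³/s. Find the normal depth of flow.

Manning's equation rearranged: A R^(2/3) = nQ / (1·√S) = 0.014 × 9.59 / (√0.0012) = 3.876.
Try y = 1.55 m: A R^(2/3) = 3.032 — short.
Try y = 2.13 m: A R^(2/3) = 4.86 — over.
Try y = 1.81 m: A R^(2/3) = 3.878 — ≈ 3.876.

y_n = 1.81 m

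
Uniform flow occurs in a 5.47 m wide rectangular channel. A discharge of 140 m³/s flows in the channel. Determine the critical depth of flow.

y_c = 4.06 m

For a rectangular channel, critical depth y_c = (q²/g)^(1/3) where q = Q/b = 140/5.47 = 25.59 m²/s.
So y_c = (25.59²/9.81)^(1/3) = 4.06 m.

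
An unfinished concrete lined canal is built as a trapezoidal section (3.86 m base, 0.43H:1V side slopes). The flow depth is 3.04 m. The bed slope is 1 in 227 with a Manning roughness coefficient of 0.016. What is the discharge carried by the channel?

With bottom width b = 3.86 m and side slope z = 0.43: A = (b + zy)y = (3.86 + 0.43×3.04)×3.04 = 15.71 m²; P = b + 2y√(1+z²) = 3.86 + 2×3.04×1.089 = 10.48 m.
Hydraulic radius R = A/P = 15.71/10.48 = 1.499 m.
Manning's equation: Q = (1/n) A R^(2/3) S^(1/2) = (1/0.016) × 15.71 × 1.499^(2/3) × 0.004405^(1/2) = 85.4 m³/s.

Q = 85.4 m³/s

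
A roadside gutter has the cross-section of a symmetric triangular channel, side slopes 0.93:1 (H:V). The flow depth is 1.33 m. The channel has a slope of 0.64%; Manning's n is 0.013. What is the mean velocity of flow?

For a triangular section with side slope z = 0.93: A = zy² = 0.93×1.33² = 1.645 m²; P = 2y√(1+z²) = 2×1.33×1.366 = 3.633 m.
Hydraulic radius R = A/P = 1.645/3.633 = 0.4529 m.
From Manning's equation, V = (1/n) R^(2/3) S^(1/2) = (1/0.013) × 0.4529^(2/3) × 0.0064^(1/2) = 3.63 m/s.

V = 3.63 m/s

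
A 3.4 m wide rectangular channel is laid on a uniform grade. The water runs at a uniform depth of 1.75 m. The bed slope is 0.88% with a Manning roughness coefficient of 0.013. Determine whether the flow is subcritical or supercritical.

Flow area A = b·y = 3.4 × 1.75 = 5.95 m². Wetted perimeter P = b + 2y = 3.4 + 2×1.75 = 6.9 m.
Hydraulic radius R = A/P = 5.95/6.9 = 0.8623 m.
V = (1/n) R^(2/3) √S = (1/0.013) × 0.8623^(2/3) × √0.0088 = 6.537 m/s. Hydraulic depth D_h = A/T = 5.95/3.4 = 1.75 m.
Froude number Fr = V/√(g·D_h) = 6.537/√(9.81×1.75) = 1.58, which is greater than 1, so the flow is supercritical.

supercritical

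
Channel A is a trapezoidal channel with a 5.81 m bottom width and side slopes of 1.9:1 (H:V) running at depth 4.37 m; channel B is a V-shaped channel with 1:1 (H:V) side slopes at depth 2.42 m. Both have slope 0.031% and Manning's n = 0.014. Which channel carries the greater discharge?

Channel A: With bottom width b = 5.81 m and side slope z = 1.9: A = (b + zy)y = (5.81 + 1.9×4.37)×4.37 = 61.67 m²; P = b + 2y√(1+z²) = 5.81 + 2×4.37×2.147 = 24.58 m. Hydraulic radius R = A/P = 61.67/24.58 = 2.51 m. Q_A = (1/0.014)·61.67·2.51^(2/3)·√0.00031 = 143.2 m³/s.
Channel B: For a triangular section with side slope z = 1: A = zy² = 1×2.42² = 5.856 m²; P = 2y√(1+z²) = 2×2.42×1.414 = 6.845 m. Hydraulic radius R = A/P = 5.856/6.845 = 0.8556 m. Q_B = (1/0.014)·5.856·0.8556^(2/3)·√0.00031 = 6.638 m³/s.
Q_A = 143.2 m³/s vs Q_B = 6.638 m³/s, so channel A carries more.

channel A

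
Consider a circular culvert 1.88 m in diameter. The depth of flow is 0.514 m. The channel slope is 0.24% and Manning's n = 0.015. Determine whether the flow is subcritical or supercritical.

subcritical

For a circular section of diameter D = 1.88 m at depth y = 0.514 m, the central angle is θ = 2 arccos(1 − 2y/D) = 2.201 rad. Then A = (D²/8)(θ − sin θ) = 0.6154 m² and P = Dθ/2 = 2.069 m.
Hydraulic radius R = A/P = 0.6154/2.069 = 0.2975 m.
V = (1/n) R^(2/3) √S = (1/0.015) × 0.2975^(2/3) × √0.0024 = 1.455 m/s. Hydraulic depth D_h = A/T = 0.6154/1.676 = 0.3672 m.
Froude number Fr = V/√(g·D_h) = 1.455/√(9.81×0.3672) = 0.767, which is less than 1, so the flow is subcritical.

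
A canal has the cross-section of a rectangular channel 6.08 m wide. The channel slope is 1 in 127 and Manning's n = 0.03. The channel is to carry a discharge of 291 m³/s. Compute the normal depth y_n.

y_n = 9.31 m

Manning's equation rearranged: A R^(2/3) = nQ / (1·√S) = 0.03 × 291 / (√0.007874) = 98.38.
Trying y = 10.2 m: A R^(2/3) = 109.4 — high.
Trying y = 9.31 m: A R^(2/3) = 98.39 — matches.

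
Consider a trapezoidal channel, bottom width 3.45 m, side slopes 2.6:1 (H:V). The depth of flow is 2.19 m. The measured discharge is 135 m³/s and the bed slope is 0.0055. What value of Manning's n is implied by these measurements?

n = 0.013

With bottom width b = 3.45 m and side slope z = 2.6: A = (b + zy)y = (3.45 + 2.6×2.19)×2.19 = 20.03 m²; P = b + 2y√(1+z²) = 3.45 + 2×2.19×2.786 = 15.65 m.
Hydraulic radius R = A/P = 20.03/15.65 = 1.279 m.
Rearranging Manning's equation: n = (1/Q) A R^(2/3) S^(1/2) = (1/135) × 20.03 × 1.279^(2/3) × √0.0055 = 0.013.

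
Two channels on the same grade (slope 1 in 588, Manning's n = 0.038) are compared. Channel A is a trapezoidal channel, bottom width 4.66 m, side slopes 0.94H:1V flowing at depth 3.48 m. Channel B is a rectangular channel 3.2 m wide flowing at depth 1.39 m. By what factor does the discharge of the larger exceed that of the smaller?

Channel A: With bottom width b = 4.66 m and side slope z = 0.94: A = (b + zy)y = (4.66 + 0.94×3.48)×3.48 = 27.6 m²; P = b + 2y√(1+z²) = 4.66 + 2×3.48×1.372 = 14.21 m. Hydraulic radius R = A/P = 27.6/14.21 = 1.942 m. Q_A = (1/0.038)·27.6·1.942^(2/3)·√0.001701 = 46.62 m³/s.
Channel B: Flow area A = b·y = 3.2 × 1.39 = 4.448 m². Wetted perimeter P = b + 2y = 3.2 + 2×1.39 = 5.98 m. Hydraulic radius R = A/P = 4.448/5.98 = 0.7438 m. Q_B = (1/0.038)·4.448·0.7438^(2/3)·√0.001701 = 3.963 m³/s.
The larger discharge is 46.62 m³/s and the smaller is 3.963 m³/s; the ratio is 11.8.

11.8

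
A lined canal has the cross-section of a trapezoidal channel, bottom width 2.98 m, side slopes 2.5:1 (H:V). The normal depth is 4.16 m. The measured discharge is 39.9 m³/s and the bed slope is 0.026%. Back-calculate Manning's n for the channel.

n = 0.038

With bottom width b = 2.98 m and side slope z = 2.5: A = (b + zy)y = (2.98 + 2.5×4.16)×4.16 = 55.66 m²; P = b + 2y√(1+z²) = 2.98 + 2×4.16×2.693 = 25.38 m.
Hydraulic radius R = A/P = 55.66/25.38 = 2.193 m.
Rearranging Manning's equation: n = (1/Q) A R^(2/3) S^(1/2) = (1/39.9) × 55.66 × 2.193^(2/3) × √0.00026 = 0.038.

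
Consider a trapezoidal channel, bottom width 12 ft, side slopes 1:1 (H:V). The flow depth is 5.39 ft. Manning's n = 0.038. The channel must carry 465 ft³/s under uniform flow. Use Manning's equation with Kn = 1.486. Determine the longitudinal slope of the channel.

With bottom width b = 12 ft and side slope z = 1: A = (b + zy)y = (12 + 1×5.39)×5.39 = 93.73 ft²; P = b + 2y√(1+z²) = 12 + 2×5.39×1.414 = 27.25 ft.
Hydraulic radius R = A/P = 93.73/27.25 = 3.44 ft.
From Manning's equation, S = [nQ / (1.486 A R^(2/3))]² = [0.038 × 465 / (1.486 × 93.73 × 3.44^(2/3))]² = 0.0031.

S = 0.0031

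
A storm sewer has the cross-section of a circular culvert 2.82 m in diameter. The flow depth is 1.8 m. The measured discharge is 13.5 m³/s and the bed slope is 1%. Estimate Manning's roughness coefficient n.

For a circular section of diameter D = 2.82 m at depth y = 1.8 m, the central angle is θ = 2 arccos(1 − 2y/D) = 3.702 rad. Then A = (D²/8)(θ − sin θ) = 4.209 m² and P = Dθ/2 = 5.22 m.
Hydraulic radius R = A/P = 4.209/5.22 = 0.8062 m.
Rearranging Manning's equation: n = (1/Q) A R^(2/3) S^(1/2) = (1/13.5) × 4.209 × 0.8062^(2/3) × √0.01 = 0.027.

n = 0.027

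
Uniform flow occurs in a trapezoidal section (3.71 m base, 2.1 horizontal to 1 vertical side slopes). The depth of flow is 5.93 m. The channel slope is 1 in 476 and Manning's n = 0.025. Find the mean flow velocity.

With bottom width b = 3.71 m and side slope z = 2.1: A = (b + zy)y = (3.71 + 2.1×5.93)×5.93 = 95.85 m²; P = b + 2y√(1+z²) = 3.71 + 2×5.93×2.326 = 31.3 m.
Hydraulic radius R = A/P = 95.85/31.3 = 3.063 m.
From Manning's equation, V = (1/n) R^(2/3) S^(1/2) = (1/0.025) × 3.063^(2/3) × 0.002101^(1/2) = 3.87 m/s.

V = 3.87 m/s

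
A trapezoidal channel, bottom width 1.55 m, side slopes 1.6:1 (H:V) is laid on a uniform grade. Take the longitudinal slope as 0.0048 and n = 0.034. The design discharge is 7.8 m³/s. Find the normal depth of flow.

y_n = 1.3 m

Manning's equation rearranged: A R^(2/3) = nQ / (1·√S) = 0.034 × 7.8 / (√0.0048) = 3.828.
At y = 1.05 m: A R^(2/3) = 2.453 — low.
At y = 1.3 m: A R^(2/3) = 3.829 — close enough.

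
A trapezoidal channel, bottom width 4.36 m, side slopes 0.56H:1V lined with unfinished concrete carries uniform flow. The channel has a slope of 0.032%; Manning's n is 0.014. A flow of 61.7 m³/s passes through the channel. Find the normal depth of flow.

Manning's equation rearranged: A R^(2/3) = nQ / (1·√S) = 0.014 × 61.7 / (√0.00032) = 48.29.
Try y = 3.06 m: A R^(2/3) = 25.78 — too small.
Try y = 4.79 m: A R^(2/3) = 57.04 — too large.
Try y = 4.37 m: A R^(2/3) = 48.3 — matches.

y_n = 4.37 m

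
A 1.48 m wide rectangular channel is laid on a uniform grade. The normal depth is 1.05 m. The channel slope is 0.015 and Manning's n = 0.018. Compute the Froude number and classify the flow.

Flow area A = b·y = 1.48 × 1.05 = 1.554 m². Wetted perimeter P = b + 2y = 1.48 + 2×1.05 = 3.58 m.
Hydraulic radius R = A/P = 1.554/3.58 = 0.4341 m.
V = (1/n) R^(2/3) √S = (1/0.018) × 0.4341^(2/3) × √0.015 = 3.901 m/s. Hydraulic depth D_h = A/T = 1.554/1.48 = 1.05 m.
Froude number Fr = V/√(g·D_h) = 3.901/√(9.81×1.05) = 1.22, which is greater than 1, so the flow is supercritical.

supercritical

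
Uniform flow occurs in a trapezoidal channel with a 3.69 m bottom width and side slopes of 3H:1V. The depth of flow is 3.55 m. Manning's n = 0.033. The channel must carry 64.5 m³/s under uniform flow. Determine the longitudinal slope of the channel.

S = 0.000719

With bottom width b = 3.69 m and side slope z = 3: A = (b + zy)y = (3.69 + 3×3.55)×3.55 = 50.91 m²; P = b + 2y√(1+z²) = 3.69 + 2×3.55×3.162 = 26.14 m.
Hydraulic radius R = A/P = 50.91/26.14 = 1.947 m.
From Manning's equation, S = [nQ / (1 A R^(2/3))]² = [0.033 × 64.5 / (1 × 50.91 × 1.947^(2/3))]² = 0.000719.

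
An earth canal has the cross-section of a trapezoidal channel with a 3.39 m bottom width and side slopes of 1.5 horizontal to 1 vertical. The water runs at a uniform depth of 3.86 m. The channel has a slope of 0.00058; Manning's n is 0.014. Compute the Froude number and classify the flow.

With bottom width b = 3.39 m and side slope z = 1.5: A = (b + zy)y = (3.39 + 1.5×3.86)×3.86 = 35.43 m²; P = b + 2y√(1+z²) = 3.39 + 2×3.86×1.803 = 17.31 m.
Hydraulic radius R = A/P = 35.43/17.31 = 2.047 m.
V = (1/n) R^(2/3) √S = (1/0.014) × 2.047^(2/3) × √0.00058 = 2.774 m/s. Hydraulic depth D_h = A/T = 35.43/14.97 = 2.367 m.
Froude number Fr = V/√(g·D_h) = 2.774/√(9.81×2.367) = 0.576, which is less than 1, so the flow is subcritical.

subcritical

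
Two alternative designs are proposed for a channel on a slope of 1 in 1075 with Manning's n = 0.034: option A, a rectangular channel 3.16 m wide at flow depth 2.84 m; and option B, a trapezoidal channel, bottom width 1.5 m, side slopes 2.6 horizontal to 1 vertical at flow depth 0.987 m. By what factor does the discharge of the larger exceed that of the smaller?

Channel A: Flow area A = b·y = 3.16 × 2.84 = 8.974 m². Wetted perimeter P = b + 2y = 3.16 + 2×2.84 = 8.84 m. Hydraulic radius R = A/P = 8.974/8.84 = 1.015 m. Q_A = (1/0.034)·8.974·1.015^(2/3)·√0.0009302 = 8.132 m³/s.
Channel B: With bottom width b = 1.5 m and side slope z = 2.6: A = (b + zy)y = (1.5 + 2.6×0.987)×0.987 = 4.013 m²; P = b + 2y√(1+z²) = 1.5 + 2×0.987×2.786 = 6.999 m. Hydraulic radius R = A/P = 4.013/6.999 = 0.5734 m. Q_B = (1/0.034)·4.013·0.5734^(2/3)·√0.0009302 = 2.485 m³/s.
The larger discharge is 8.132 m³/s and the smaller is 2.485 m³/s; the ratio is 3.27.

3.27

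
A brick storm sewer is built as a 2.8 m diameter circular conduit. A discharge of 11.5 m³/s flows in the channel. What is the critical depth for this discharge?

y_c = 1.5 m

At critical depth, Q² T / (g A³) = 1, i.e. A³/T = Q²/g = 11.5²/9.81 = 13.48.
Try y = 1.28 m: A³/T = 7.4 — low.
Try y = 1.76 m: A³/T = 25.02 — high.
Try y = 1.5 m: A³/T = 13.56 — matches.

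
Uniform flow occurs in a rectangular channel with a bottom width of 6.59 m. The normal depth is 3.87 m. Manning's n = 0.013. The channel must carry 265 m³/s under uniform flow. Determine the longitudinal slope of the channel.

Flow area A = b·y = 6.59 × 3.87 = 25.5 m². Wetted perimeter P = b + 2y = 6.59 + 2×3.87 = 14.33 m.
Hydraulic radius R = A/P = 25.5/14.33 = 1.78 m.
From Manning's equation, S = [nQ / (1 A R^(2/3))]² = [0.013 × 265 / (1 × 25.5 × 1.78^(2/3))]² = 0.00846.

S = 0.00846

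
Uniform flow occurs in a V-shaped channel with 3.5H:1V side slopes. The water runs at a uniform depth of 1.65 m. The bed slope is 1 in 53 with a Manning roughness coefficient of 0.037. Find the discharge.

For a triangular section with side slope z = 3.5: A = zy² = 3.5×1.65² = 9.529 m²; P = 2y√(1+z²) = 2×1.65×3.64 = 12.01 m.
Hydraulic radius R = A/P = 9.529/12.01 = 0.7933 m.
Manning's equation: Q = (1/n) A R^(2/3) S^(1/2) = (1/0.037) × 9.529 × 0.7933^(2/3) × 0.01887^(1/2) = 30.3 m³/s.

Q = 30.3 m³/s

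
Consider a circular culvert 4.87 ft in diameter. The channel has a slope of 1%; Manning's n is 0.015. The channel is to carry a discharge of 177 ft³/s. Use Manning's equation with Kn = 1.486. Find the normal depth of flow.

Manning's equation rearranged: A R^(2/3) = nQ / (1.486·√S) = 0.015 × 177 / (1.486 × √0.01) = 17.87.
Try y = 4.04 ft: A R^(2/3) = 21.46 — over.
Try y = 3.42 ft: A R^(2/3) = 17.86 — close enough.

y_n = 3.42 ft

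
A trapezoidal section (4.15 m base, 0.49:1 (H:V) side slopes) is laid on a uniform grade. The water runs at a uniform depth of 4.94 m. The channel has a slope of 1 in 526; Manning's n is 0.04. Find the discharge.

With bottom width b = 4.15 m and side slope z = 0.49: A = (b + zy)y = (4.15 + 0.49×4.94)×4.94 = 32.46 m²; P = b + 2y√(1+z²) = 4.15 + 2×4.94×1.114 = 15.15 m.
Hydraulic radius R = A/P = 32.46/15.15 = 2.142 m.
Manning's equation: Q = (1/n) A R^(2/3) S^(1/2) = (1/0.04) × 32.46 × 2.142^(2/3) × 0.001901^(1/2) = 58.8 m³/s.

Q = 58.8 m³/s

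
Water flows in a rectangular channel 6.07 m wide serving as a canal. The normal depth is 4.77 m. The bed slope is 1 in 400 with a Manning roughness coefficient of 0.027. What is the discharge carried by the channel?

Flow area A = b·y = 6.07 × 4.77 = 28.95 m². Wetted perimeter P = b + 2y = 6.07 + 2×4.77 = 15.61 m.
Hydraulic radius R = A/P = 28.95/15.61 = 1.855 m.
Manning's equation: Q = (1/n) A R^(2/3) S^(1/2) = (1/0.027) × 28.95 × 1.855^(2/3) × 0.0025^(1/2) = 80.9 m³/s.

Q = 80.9 m³/s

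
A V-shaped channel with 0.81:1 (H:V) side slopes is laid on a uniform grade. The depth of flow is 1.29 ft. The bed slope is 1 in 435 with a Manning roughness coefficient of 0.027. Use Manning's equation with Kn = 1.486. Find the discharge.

For a triangular section with side slope z = 0.81: A = zy² = 0.81×1.29² = 1.348 ft²; P = 2y√(1+z²) = 2×1.29×1.287 = 3.32 ft.
Hydraulic radius R = A/P = 1.348/3.32 = 0.406 ft.
Manning's equation: Q = (1.486/n) A R^(2/3) S^(1/2) = (1.486/0.027) × 1.348 × 0.406^(2/3) × 0.002299^(1/2) = 1.95 ft³/s.

Q = 1.95 ft³/s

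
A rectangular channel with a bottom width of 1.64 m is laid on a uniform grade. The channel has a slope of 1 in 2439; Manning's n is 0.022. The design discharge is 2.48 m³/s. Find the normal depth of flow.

Manning's equation rearranged: A R^(2/3) = nQ / (1·√S) = 0.022 × 2.48 / (√0.00041) = 2.695.
At y = 2.59 m: A R^(2/3) = 3.098 — high.
At y = 1.97 m: A R^(2/3) = 2.244 — low.
At y = 2.3 m: A R^(2/3) = 2.697 — matches.

y_n = 2.3 m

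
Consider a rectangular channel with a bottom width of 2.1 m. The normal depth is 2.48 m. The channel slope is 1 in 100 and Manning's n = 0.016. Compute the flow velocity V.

Flow area A = b·y = 2.1 × 2.48 = 5.208 m². Wetted perimeter P = b + 2y = 2.1 + 2×2.48 = 7.06 m.
Hydraulic radius R = A/P = 5.208/7.06 = 0.7377 m.
From Manning's equation, V = (1/n) R^(2/3) S^(1/2) = (1/0.016) × 0.7377^(2/3) × 0.01^(1/2) = 5.1 m/s.

V = 5.1 m/s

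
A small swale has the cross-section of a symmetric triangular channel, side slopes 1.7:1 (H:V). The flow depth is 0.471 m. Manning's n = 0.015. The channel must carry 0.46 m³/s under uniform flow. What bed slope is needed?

S = 0.00281

For a triangular section with side slope z = 1.7: A = zy² = 1.7×0.471² = 0.3771 m²; P = 2y√(1+z²) = 2×0.471×1.972 = 1.858 m.
Hydraulic radius R = A/P = 0.3771/1.858 = 0.203 m.
From Manning's equation, S = [nQ / (1 A R^(2/3))]² = [0.015 × 0.46 / (1 × 0.3771 × 0.203^(2/3))]² = 0.00281.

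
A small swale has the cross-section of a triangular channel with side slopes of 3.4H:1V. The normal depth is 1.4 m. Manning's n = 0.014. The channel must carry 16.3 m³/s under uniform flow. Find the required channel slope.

For a triangular section with side slope z = 3.4: A = zy² = 3.4×1.4² = 6.664 m²; P = 2y√(1+z²) = 2×1.4×3.544 = 9.923 m.
Hydraulic radius R = A/P = 6.664/9.923 = 0.6716 m.
From Manning's equation, S = [nQ / (1 A R^(2/3))]² = [0.014 × 16.3 / (1 × 6.664 × 0.6716^(2/3))]² = 0.00199.

S = 0.00199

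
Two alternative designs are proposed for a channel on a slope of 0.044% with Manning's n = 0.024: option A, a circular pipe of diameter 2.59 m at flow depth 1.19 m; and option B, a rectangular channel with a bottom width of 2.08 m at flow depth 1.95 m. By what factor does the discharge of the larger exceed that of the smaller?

1.84

Channel A: For a circular section of diameter D = 2.59 m at depth y = 1.19 m, the central angle is θ = 2 arccos(1 − 2y/D) = 2.979 rad. Then A = (D²/8)(θ − sin θ) = 2.363 m² and P = Dθ/2 = 3.858 m. Hydraulic radius R = A/P = 2.363/3.858 = 0.6124 m. Q_A = (1/0.024)·2.363·0.6124^(2/3)·√0.00044 = 1.489 m³/s.
Channel B: Flow area A = b·y = 2.08 × 1.95 = 4.056 m². Wetted perimeter P = b + 2y = 2.08 + 2×1.95 = 5.98 m. Hydraulic radius R = A/P = 4.056/5.98 = 0.6783 m. Q_B = (1/0.024)·4.056·0.6783^(2/3)·√0.00044 = 2.737 m³/s.
The larger discharge is 2.737 m³/s and the smaller is 1.489 m³/s; the ratio is 1.84.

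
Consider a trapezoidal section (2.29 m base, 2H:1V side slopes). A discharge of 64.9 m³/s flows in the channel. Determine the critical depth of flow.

y_c = 2.42 m

At critical depth, Q² T / (g A³) = 1, i.e. A³/T = Q²/g = 64.9²/9.81 = 429.4.
At y = 1.99 m: A³/T = 189.5 — short.
At y = 3.09 m: A³/T = 1224 — over.
At y = 2.42 m: A³/T = 429.2 — close enough.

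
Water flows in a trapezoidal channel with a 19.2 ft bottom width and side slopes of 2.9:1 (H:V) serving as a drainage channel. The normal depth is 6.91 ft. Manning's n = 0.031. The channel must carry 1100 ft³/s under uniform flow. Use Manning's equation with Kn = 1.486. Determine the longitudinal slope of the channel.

S = 0.000993

With bottom width b = 19.2 ft and side slope z = 2.9: A = (b + zy)y = (19.2 + 2.9×6.91)×6.91 = 271.1 ft²; P = b + 2y√(1+z²) = 19.2 + 2×6.91×3.068 = 61.59 ft.
Hydraulic radius R = A/P = 271.1/61.59 = 4.402 ft.
From Manning's equation, S = [nQ / (1.486 A R^(2/3))]² = [0.031 × 1100 / (1.486 × 271.1 × 4.402^(2/3))]² = 0.000993.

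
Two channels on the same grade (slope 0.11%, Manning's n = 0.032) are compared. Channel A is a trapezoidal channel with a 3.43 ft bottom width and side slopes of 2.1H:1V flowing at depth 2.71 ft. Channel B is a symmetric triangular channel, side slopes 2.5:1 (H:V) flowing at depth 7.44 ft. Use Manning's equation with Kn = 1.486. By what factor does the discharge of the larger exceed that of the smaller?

Channel A: With bottom width b = 3.43 ft and side slope z = 2.1: A = (b + zy)y = (3.43 + 2.1×2.71)×2.71 = 24.72 ft²; P = b + 2y√(1+z²) = 3.43 + 2×2.71×2.326 = 16.04 ft. Hydraulic radius R = A/P = 24.72/16.04 = 1.541 ft. Q_A = (1.486/0.032)·24.72·1.541^(2/3)·√0.0011 = 50.8 ft³/s.
Channel B: For a triangular section with side slope z = 2.5: A = zy² = 2.5×7.44² = 138.4 ft²; P = 2y√(1+z²) = 2×7.44×2.693 = 40.07 ft. Hydraulic radius R = A/P = 138.4/40.07 = 3.454 ft. Q_B = (1.486/0.032)·138.4·3.454^(2/3)·√0.0011 = 487 ft³/s.
The larger discharge is 487 ft³/s and the smaller is 50.8 ft³/s; the ratio is 9.59.

9.59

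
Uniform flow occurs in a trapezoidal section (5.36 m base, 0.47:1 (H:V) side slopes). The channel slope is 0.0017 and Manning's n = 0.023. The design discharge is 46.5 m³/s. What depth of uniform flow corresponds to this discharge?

Manning's equation rearranged: A R^(2/3) = nQ / (1·√S) = 0.023 × 46.5 / (√0.0017) = 25.94.
At y = 3.05 m: A R^(2/3) = 29.66 — too large.
At y = 2.18 m: A R^(2/3) = 17.15 — too small.
At y = 2.81 m: A R^(2/3) = 25.92 — matches.

y_n = 2.81 m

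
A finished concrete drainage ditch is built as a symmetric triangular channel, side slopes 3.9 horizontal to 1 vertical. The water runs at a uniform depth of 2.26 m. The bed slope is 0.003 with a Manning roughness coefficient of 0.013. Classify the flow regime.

For a triangular section with side slope z = 3.9: A = zy² = 3.9×2.26² = 19.92 m²; P = 2y√(1+z²) = 2×2.26×4.026 = 18.2 m.
Hydraulic radius R = A/P = 19.92/18.2 = 1.095 m.
V = (1/n) R^(2/3) √S = (1/0.013) × 1.095^(2/3) × √0.003 = 4.475 m/s. Hydraulic depth D_h = A/T = 19.92/17.63 = 1.13 m.
Froude number Fr = V/√(g·D_h) = 4.475/√(9.81×1.13) = 1.34, which is greater than 1, so the flow is supercritical.

supercritical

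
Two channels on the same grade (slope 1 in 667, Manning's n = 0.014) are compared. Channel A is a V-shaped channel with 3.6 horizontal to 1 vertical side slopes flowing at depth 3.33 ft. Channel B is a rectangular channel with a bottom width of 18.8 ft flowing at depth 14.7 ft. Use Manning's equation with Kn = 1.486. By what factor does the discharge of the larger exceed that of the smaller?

16.2

Channel A: For a triangular section with side slope z = 3.6: A = zy² = 3.6×3.33² = 39.92 ft²; P = 2y√(1+z²) = 2×3.33×3.736 = 24.88 ft. Hydraulic radius R = A/P = 39.92/24.88 = 1.604 ft. Q_A = (1.486/0.014)·39.92·1.604^(2/3)·√0.001499 = 224.8 ft³/s.
Channel B: Flow area A = b·y = 18.8 × 14.7 = 276.4 ft². Wetted perimeter P = b + 2y = 18.8 + 2×14.7 = 48.2 ft. Hydraulic radius R = A/P = 276.4/48.2 = 5.734 ft. Q_B = (1.486/0.014)·276.4·5.734^(2/3)·√0.001499 = 3638 ft³/s.
The larger discharge is 3638 ft³/s and the smaller is 224.8 ft³/s; the ratio is 16.2.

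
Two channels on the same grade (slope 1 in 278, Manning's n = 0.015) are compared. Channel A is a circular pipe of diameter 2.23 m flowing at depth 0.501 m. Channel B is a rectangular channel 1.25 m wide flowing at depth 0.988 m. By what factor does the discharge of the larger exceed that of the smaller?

2.22

Channel A: For a circular section of diameter D = 2.23 m at depth y = 0.501 m, the central angle is θ = 2 arccos(1 − 2y/D) = 1.975 rad. Then A = (D²/8)(θ − sin θ) = 0.6564 m² and P = Dθ/2 = 2.202 m. Hydraulic radius R = A/P = 0.6564/2.202 = 0.298 m. Q_A = (1/0.015)·0.6564·0.298^(2/3)·√0.003597 = 1.171 m³/s.
Channel B: Flow area A = b·y = 1.25 × 0.988 = 1.235 m². Wetted perimeter P = b + 2y = 1.25 + 2×0.988 = 3.226 m. Hydraulic radius R = A/P = 1.235/3.226 = 0.3828 m. Q_B = (1/0.015)·1.235·0.3828^(2/3)·√0.003597 = 2.603 m³/s.
The larger discharge is 2.603 m³/s and the smaller is 1.171 m³/s; the ratio is 2.22.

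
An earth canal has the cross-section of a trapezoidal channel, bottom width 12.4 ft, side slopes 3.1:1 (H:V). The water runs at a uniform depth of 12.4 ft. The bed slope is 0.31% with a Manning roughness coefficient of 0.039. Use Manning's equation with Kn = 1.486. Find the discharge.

Q = 4780 ft³/s

With bottom width b = 12.4 ft and side slope z = 3.1: A = (b + zy)y = (12.4 + 3.1×12.4)×12.4 = 630.4 ft²; P = b + 2y√(1+z²) = 12.4 + 2×12.4×3.257 = 93.18 ft.
Hydraulic radius R = A/P = 630.4/93.18 = 6.765 ft.
Manning's equation: Q = (1.486/n) A R^(2/3) S^(1/2) = (1.486/0.039) × 630.4 × 6.765^(2/3) × 0.0031^(1/2) = 4780 ft³/s.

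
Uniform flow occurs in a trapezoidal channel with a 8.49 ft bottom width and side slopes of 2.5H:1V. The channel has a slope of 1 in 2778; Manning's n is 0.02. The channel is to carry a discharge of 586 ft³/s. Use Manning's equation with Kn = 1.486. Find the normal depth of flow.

Manning's equation rearranged: A R^(2/3) = nQ / (1.486·√S) = 0.02 × 586 / (1.486 × √0.00036) = 415.7.
At y = 5.59 ft: A R^(2/3) = 275.8 — too small.
At y = 8.55 ft: A R^(2/3) = 714.7 — too large.
At y = 6.73 ft: A R^(2/3) = 415.5 — ≈ 415.7.

y_n = 6.73 ft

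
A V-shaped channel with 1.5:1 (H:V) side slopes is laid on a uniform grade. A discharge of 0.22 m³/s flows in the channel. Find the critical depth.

y_c = 0.338 m

At critical depth, Q² T / (g A³) = 1, i.e. A³/T = Q²/g = 0.22²/9.81 = 0.004934.
Try y = 0.281 m: A³/T = 0.001971 — short.
Try y = 0.384 m: A³/T = 0.009393 — over.
Try y = 0.338 m: A³/T = 0.004963 — close enough.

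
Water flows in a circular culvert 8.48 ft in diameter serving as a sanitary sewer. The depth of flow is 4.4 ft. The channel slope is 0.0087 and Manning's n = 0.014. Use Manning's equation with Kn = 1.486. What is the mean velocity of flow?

For a circular section of diameter D = 8.48 ft at depth y = 4.4 ft, the central angle is θ = 2 arccos(1 − 2y/D) = 3.217 rad. Then A = (D²/8)(θ − sin θ) = 29.6 ft² and P = Dθ/2 = 13.64 ft.
Hydraulic radius R = A/P = 29.6/13.64 = 2.17 ft.
From Manning's equation, V = (1.486/n) R^(2/3) S^(1/2) = (1.486/0.014) × 2.17^(2/3) × 0.0087^(1/2) = 16.6 ft/s.

V = 16.6 ft/s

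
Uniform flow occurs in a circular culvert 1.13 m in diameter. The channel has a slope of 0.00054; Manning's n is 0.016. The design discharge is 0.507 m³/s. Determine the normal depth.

Manning's equation rearranged: A R^(2/3) = nQ / (1·√S) = 0.016 × 0.507 / (√0.00054) = 0.3491.
At y = 0.951 m: A R^(2/3) = 0.4415 — over.
At y = 0.626 m: A R^(2/3) = 0.2559 — short.
At y = 0.77 m: A R^(2/3) = 0.3488 — matches.

y_n = 0.77 m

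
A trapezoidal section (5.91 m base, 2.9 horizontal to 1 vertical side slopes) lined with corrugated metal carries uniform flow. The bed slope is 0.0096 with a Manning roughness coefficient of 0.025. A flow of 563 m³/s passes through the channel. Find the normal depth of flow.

y_n = 4.3 m

Manning's equation rearranged: A R^(2/3) = nQ / (1·√S) = 0.025 × 563 / (√0.0096) = 143.7.
Trying y = 5.46 m: A R^(2/3) = 247.6 — too large.
Trying y = 4.3 m: A R^(2/3) = 143.5 — matches.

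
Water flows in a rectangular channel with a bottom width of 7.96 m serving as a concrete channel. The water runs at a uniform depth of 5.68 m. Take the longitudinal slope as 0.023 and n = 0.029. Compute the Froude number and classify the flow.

Flow area A = b·y = 7.96 × 5.68 = 45.21 m². Wetted perimeter P = b + 2y = 7.96 + 2×5.68 = 19.32 m.
Hydraulic radius R = A/P = 45.21/19.32 = 2.34 m.
V = (1/n) R^(2/3) √S = (1/0.029) × 2.34^(2/3) × √0.023 = 9.218 m/s. Hydraulic depth D_h = A/T = 45.21/7.96 = 5.68 m.
Froude number Fr = V/√(g·D_h) = 9.218/√(9.81×5.68) = 1.23, which is greater than 1, so the flow is supercritical.

supercritical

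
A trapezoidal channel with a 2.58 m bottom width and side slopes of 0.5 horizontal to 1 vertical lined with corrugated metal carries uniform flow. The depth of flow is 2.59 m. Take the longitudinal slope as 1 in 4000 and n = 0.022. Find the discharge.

With bottom width b = 2.58 m and side slope z = 0.5: A = (b + zy)y = (2.58 + 0.5×2.59)×2.59 = 10.04 m²; P = b + 2y√(1+z²) = 2.58 + 2×2.59×1.118 = 8.371 m.
Hydraulic radius R = A/P = 10.04/8.371 = 1.199 m.
Manning's equation: Q = (1/n) A R^(2/3) S^(1/2) = (1/0.022) × 10.04 × 1.199^(2/3) × 0.00025^(1/2) = 8.14 m³/s.

Q = 8.14 m³/s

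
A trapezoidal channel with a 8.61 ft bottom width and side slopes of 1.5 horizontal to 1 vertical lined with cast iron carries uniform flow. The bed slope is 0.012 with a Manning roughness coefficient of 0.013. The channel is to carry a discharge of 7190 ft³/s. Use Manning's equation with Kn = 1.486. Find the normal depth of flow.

y_n = 9.03 ft

Manning's equation rearranged: A R^(2/3) = nQ / (1.486·√S) = 0.013 × 7190 / (1.486 × √0.012) = 574.2.
Trying y = 8.1 ft: A R^(2/3) = 454.7 — short.
Trying y = 10.7 ft: A R^(2/3) = 831.3 — over.
Trying y = 9.03 ft: A R^(2/3) = 574 — matches.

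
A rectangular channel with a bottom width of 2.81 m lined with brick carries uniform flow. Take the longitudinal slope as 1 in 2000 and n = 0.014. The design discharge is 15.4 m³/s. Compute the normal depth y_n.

y_n = 3.44 m

Manning's equation rearranged: A R^(2/3) = nQ / (1·√S) = 0.014 × 15.4 / (√0.0005) = 9.642.
Trying y = 4.18 m: A R^(2/3) = 12.15 — over.
Trying y = 2.46 m: A R^(2/3) = 6.416 — short.
Trying y = 3.44 m: A R^(2/3) = 9.651 — matches.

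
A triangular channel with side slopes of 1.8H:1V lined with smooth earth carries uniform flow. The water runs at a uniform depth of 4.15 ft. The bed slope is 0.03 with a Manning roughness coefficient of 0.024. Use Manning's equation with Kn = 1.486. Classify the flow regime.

supercritical

For a triangular section with side slope z = 1.8: A = zy² = 1.8×4.15² = 31 ft²; P = 2y√(1+z²) = 2×4.15×2.059 = 17.09 ft.
Hydraulic radius R = A/P = 31/17.09 = 1.814 ft.
V = (1.486/n) R^(2/3) √S = (1.486/0.024) × 1.814^(2/3) × √0.03 = 15.95 ft/s. Hydraulic depth D_h = A/T = 31/14.94 = 2.075 ft.
Froude number Fr = V/√(g·D_h) = 15.95/√(32.2×2.075) = 1.95, which is greater than 1, so the flow is supercritical.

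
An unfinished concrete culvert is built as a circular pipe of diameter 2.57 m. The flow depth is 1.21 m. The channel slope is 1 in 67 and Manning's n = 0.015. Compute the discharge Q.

Q = 14.2 m³/s

For a circular section of diameter D = 2.57 m at depth y = 1.21 m, the central angle is θ = 2 arccos(1 − 2y/D) = 3.025 rad. Then A = (D²/8)(θ − sin θ) = 2.401 m² and P = Dθ/2 = 3.887 m.
Hydraulic radius R = A/P = 2.401/3.887 = 0.6177 m.
Manning's equation: Q = (1/n) A R^(2/3) S^(1/2) = (1/0.015) × 2.401 × 0.6177^(2/3) × 0.01493^(1/2) = 14.2 m³/s.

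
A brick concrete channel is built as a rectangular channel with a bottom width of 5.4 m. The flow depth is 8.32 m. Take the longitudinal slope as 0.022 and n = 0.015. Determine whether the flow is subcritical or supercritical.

Flow area A = b·y = 5.4 × 8.32 = 44.93 m². Wetted perimeter P = b + 2y = 5.4 + 2×8.32 = 22.04 m.
Hydraulic radius R = A/P = 44.93/22.04 = 2.038 m.
V = (1/n) R^(2/3) √S = (1/0.015) × 2.038^(2/3) × √0.022 = 15.9 m/s. Hydraulic depth D_h = A/T = 44.93/5.4 = 8.32 m.
Froude number Fr = V/√(g·D_h) = 15.9/√(9.81×8.32) = 1.76, which is greater than 1, so the flow is supercritical.

supercritical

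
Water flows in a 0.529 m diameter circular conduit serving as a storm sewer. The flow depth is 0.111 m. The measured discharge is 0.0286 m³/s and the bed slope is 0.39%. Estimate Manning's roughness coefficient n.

For a circular section of diameter D = 0.529 m at depth y = 0.111 m, the central angle is θ = 2 arccos(1 − 2y/D) = 1.903 rad. Then A = (D²/8)(θ − sin θ) = 0.03351 m² and P = Dθ/2 = 0.5034 m.
Hydraulic radius R = A/P = 0.03351/0.5034 = 0.06657 m.
Rearranging Manning's equation: n = (1/Q) A R^(2/3) S^(1/2) = (1/0.0286) × 0.03351 × 0.06657^(2/3) × √0.0039 = 0.012.

n = 0.012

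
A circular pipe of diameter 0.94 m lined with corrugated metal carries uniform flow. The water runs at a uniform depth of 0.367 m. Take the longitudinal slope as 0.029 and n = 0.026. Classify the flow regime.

For a circular section of diameter D = 0.94 m at depth y = 0.367 m, the central angle is θ = 2 arccos(1 − 2y/D) = 2.7 rad. Then A = (D²/8)(θ − sin θ) = 0.2509 m² and P = Dθ/2 = 1.269 m.
Hydraulic radius R = A/P = 0.2509/1.269 = 0.1978 m.
V = (1/n) R^(2/3) √S = (1/0.026) × 0.1978^(2/3) × √0.029 = 2.223 m/s. Hydraulic depth D_h = A/T = 0.2509/0.9171 = 0.2736 m.
Froude number Fr = V/√(g·D_h) = 2.223/√(9.81×0.2736) = 1.36, which is greater than 1, so the flow is supercritical.

supercritical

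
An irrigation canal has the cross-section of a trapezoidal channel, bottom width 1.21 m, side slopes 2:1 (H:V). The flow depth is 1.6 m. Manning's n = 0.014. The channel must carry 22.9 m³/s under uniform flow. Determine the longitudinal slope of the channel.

S = 0.00259

With bottom width b = 1.21 m and side slope z = 2: A = (b + zy)y = (1.21 + 2×1.6)×1.6 = 7.056 m²; P = b + 2y√(1+z²) = 1.21 + 2×1.6×2.236 = 8.365 m.
Hydraulic radius R = A/P = 7.056/8.365 = 0.8435 m.
From Manning's equation, S = [nQ / (1 A R^(2/3))]² = [0.014 × 22.9 / (1 × 7.056 × 0.8435^(2/3))]² = 0.00259.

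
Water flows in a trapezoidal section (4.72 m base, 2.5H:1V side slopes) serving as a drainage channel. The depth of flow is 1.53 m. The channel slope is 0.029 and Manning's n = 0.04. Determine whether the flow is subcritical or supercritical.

supercritical

With bottom width b = 4.72 m and side slope z = 2.5: A = (b + zy)y = (4.72 + 2.5×1.53)×1.53 = 13.07 m²; P = b + 2y√(1+z²) = 4.72 + 2×1.53×2.693 = 12.96 m.
Hydraulic radius R = A/P = 13.07/12.96 = 1.009 m.
V = (1/n) R^(2/3) √S = (1/0.04) × 1.009^(2/3) × √0.029 = 4.282 m/s. Hydraulic depth D_h = A/T = 13.07/12.37 = 1.057 m.
Froude number Fr = V/√(g·D_h) = 4.282/√(9.81×1.057) = 1.33, which is greater than 1, so the flow is supercritical.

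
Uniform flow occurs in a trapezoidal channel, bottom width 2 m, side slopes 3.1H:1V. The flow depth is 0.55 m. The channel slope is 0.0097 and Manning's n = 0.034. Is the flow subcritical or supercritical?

subcritical

With bottom width b = 2 m and side slope z = 3.1: A = (b + zy)y = (2 + 3.1×0.55)×0.55 = 2.038 m²; P = b + 2y√(1+z²) = 2 + 2×0.55×3.257 = 5.583 m.
Hydraulic radius R = A/P = 2.038/5.583 = 0.365 m.
V = (1/n) R^(2/3) √S = (1/0.034) × 0.365^(2/3) × √0.0097 = 1.479 m/s. Hydraulic depth D_h = A/T = 2.038/5.41 = 0.3767 m.
Froude number Fr = V/√(g·D_h) = 1.479/√(9.81×0.3767) = 0.77, which is less than 1, so the flow is subcritical.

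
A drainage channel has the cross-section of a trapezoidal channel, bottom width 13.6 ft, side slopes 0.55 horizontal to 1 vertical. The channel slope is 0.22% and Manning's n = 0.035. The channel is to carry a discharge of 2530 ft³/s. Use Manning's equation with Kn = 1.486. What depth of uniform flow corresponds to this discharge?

Manning's equation rearranged: A R^(2/3) = nQ / (1.486·√S) = 0.035 × 2530 / (1.486 × √0.0022) = 1270.
At y = 11.1 ft: A R^(2/3) = 691.2 — too small.
At y = 17.8 ft: A R^(2/3) = 1620 — too large.
At y = 15.6 ft: A R^(2/3) = 1270 — close enough.

y_n = 15.6 ft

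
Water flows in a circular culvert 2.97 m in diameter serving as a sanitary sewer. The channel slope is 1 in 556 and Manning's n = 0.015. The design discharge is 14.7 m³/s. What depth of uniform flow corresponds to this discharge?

Manning's equation rearranged: A R^(2/3) = nQ / (1·√S) = 0.015 × 14.7 / (√0.001799) = 5.199.
Try y = 2 m: A R^(2/3) = 4.515 — short.
Try y = 2.44 m: A R^(2/3) = 5.693 — over.
Try y = 2.23 m: A R^(2/3) = 5.187 — ≈ 5.199.

y_n = 2.23 m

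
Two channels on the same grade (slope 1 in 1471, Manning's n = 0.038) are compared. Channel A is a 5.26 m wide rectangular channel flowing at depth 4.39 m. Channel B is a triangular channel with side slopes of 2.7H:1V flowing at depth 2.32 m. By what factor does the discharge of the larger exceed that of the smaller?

2.09

Channel A: Flow area A = b·y = 5.26 × 4.39 = 23.09 m². Wetted perimeter P = b + 2y = 5.26 + 2×4.39 = 14.04 m. Hydraulic radius R = A/P = 23.09/14.04 = 1.645 m. Q_A = (1/0.038)·23.09·1.645^(2/3)·√0.0006798 = 22.08 m³/s.
Channel B: For a triangular section with side slope z = 2.7: A = zy² = 2.7×2.32² = 14.53 m²; P = 2y√(1+z²) = 2×2.32×2.879 = 13.36 m. Hydraulic radius R = A/P = 14.53/13.36 = 1.088 m. Q_B = (1/0.038)·14.53·1.088^(2/3)·√0.0006798 = 10.55 m³/s.
The larger discharge is 22.08 m³/s and the smaller is 10.55 m³/s; the ratio is 2.09.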